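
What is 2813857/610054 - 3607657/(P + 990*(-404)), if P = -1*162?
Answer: 831687918508/61024006647 ≈ 13.629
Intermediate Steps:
P = -162
2813857/610054 - 3607657/(P + 990*(-404)) = 2813857/610054 - 3607657/(-162 + 990*(-404)) = 2813857*(1/610054) - 3607657/(-162 - 399960) = 2813857/610054 - 3607657/(-400122) = 2813857/610054 - 3607657*(-1/400122) = 2813857/610054 + 3607657/400122 = 831687918508/61024006647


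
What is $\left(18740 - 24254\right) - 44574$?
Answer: $-50088$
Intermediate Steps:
$\left(18740 - 24254\right) - 44574 = -5514 - 44574 = -50088$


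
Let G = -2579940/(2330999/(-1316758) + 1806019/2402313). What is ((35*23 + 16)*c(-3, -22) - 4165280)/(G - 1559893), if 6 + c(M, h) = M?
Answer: -2688616904444951333/627105492495422651 ≈ -4.2873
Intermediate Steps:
c(M, h) = -6 + M
G = 1632206709228728952/644339846857 (G = -2579940/(2330999*(-1/1316758) + 1806019*(1/2402313)) = -2579940/(-2330999/1316758 + 1806019/2402313) = -2579940/(-3221699234285/3163264861254) = -2579940*(-3163264861254/3221699234285) = 1632206709228728952/644339846857 ≈ 2.5331e+6)
((35*23 + 16)*c(-3, -22) - 4165280)/(G - 1559893) = ((35*23 + 16)*(-6 - 3) - 4165280)/(1632206709228728952/644339846857 - 1559893) = ((805 + 16)*(-9) - 4165280)/(627105492495422651/644339846857) = (821*(-9) - 4165280)*(644339846857/627105492495422651) = (-7389 - 4165280)*(644339846857/627105492495422651) = -4172669*644339846857/627105492495422651 = -2688616904444951333/627105492495422651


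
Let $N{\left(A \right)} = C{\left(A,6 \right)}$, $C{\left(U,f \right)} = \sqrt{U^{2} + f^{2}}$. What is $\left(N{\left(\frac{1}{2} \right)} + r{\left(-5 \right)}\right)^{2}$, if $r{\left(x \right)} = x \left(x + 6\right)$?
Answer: $\frac{\left(10 - \sqrt{145}\right)^{2}}{4} \approx 1.042$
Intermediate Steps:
$N{\left(A \right)} = \sqrt{36 + A^{2}}$ ($N{\left(A \right)} = \sqrt{A^{2} + 6^{2}} = \sqrt{A^{2} + 36} = \sqrt{36 + A^{2}}$)
$r{\left(x \right)} = x \left(6 + x\right)$
$\left(N{\left(\frac{1}{2} \right)} + r{\left(-5 \right)}\right)^{2} = \left(\sqrt{36 + \left(\frac{1}{2}\right)^{2}} - 5 \left(6 - 5\right)\right)^{2} = \left(\sqrt{36 + \left(\frac{1}{2}\right)^{2}} - 5\right)^{2} = \left(\sqrt{36 + \frac{1}{4}} - 5\right)^{2} = \left(\sqrt{\frac{145}{4}} - 5\right)^{2} = \left(\frac{\sqrt{145}}{2} - 5\right)^{2} = \left(-5 + \frac{\sqrt{145}}{2}\right)^{2}$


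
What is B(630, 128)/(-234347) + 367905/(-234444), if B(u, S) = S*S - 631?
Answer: -29970209789/18313749356 ≈ -1.6365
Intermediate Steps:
B(u, S) = -631 + S**2 (B(u, S) = S**2 - 631 = -631 + S**2)
B(630, 128)/(-234347) + 367905/(-234444) = (-631 + 128**2)/(-234347) + 367905/(-234444) = (-631 + 16384)*(-1/234347) + 367905*(-1/234444) = 15753*(-1/234347) - 122635/78148 = -15753/234347 - 122635/78148 = -29970209789/18313749356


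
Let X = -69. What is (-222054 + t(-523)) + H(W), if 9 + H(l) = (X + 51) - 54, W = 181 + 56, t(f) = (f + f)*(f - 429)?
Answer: 773657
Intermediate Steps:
t(f) = 2*f*(-429 + f) (t(f) = (2*f)*(-429 + f) = 2*f*(-429 + f))
W = 237
H(l) = -81 (H(l) = -9 + ((-69 + 51) - 54) = -9 + (-18 - 54) = -9 - 72 = -81)
(-222054 + t(-523)) + H(W) = (-222054 + 2*(-523)*(-429 - 523)) - 81 = (-222054 + 2*(-523)*(-952)) - 81 = (-222054 + 995792) - 81 = 773738 - 81 = 773657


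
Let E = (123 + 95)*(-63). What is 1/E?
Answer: -1/13734 ≈ -7.2812e-5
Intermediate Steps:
E = -13734 (E = 218*(-63) = -13734)
1/E = 1/(-13734) = -1/13734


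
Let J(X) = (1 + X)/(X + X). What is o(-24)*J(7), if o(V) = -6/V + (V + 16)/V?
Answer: 1/3 ≈ 0.33333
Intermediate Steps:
J(X) = (1 + X)/(2*X) (J(X) = (1 + X)/((2*X)) = (1 + X)*(1/(2*X)) = (1 + X)/(2*X))
o(V) = -6/V + (16 + V)/V
o(-24)*J(7) = ((10 - 24)/(-24))*((1/2)*(1 + 7)/7) = (-1/24*(-14))*((1/2)*(1/7)*8) = (7/12)*(4/7) = 1/3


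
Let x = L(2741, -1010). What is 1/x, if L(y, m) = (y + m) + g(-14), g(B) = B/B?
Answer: 1/1732 ≈ 0.00057737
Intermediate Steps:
g(B) = 1
L(y, m) = 1 + m + y (L(y, m) = (y + m) + 1 = (m + y) + 1 = 1 + m + y)
x = 1732 (x = 1 - 1010 + 2741 = 1732)
1/x = 1/1732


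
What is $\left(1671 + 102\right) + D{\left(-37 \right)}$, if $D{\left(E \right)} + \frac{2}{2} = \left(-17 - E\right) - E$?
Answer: $1829$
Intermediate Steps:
$D{\left(E \right)} = -18 - 2 E$ ($D{\left(E \right)} = -1 - \left(17 + 2 E\right) = -18 - 2 E$)
$\left(1671 + 102\right) + D{\left(-37 \right)} = \left(1671 + 102\right) - -56 = 1773 + \left(-18 + 74\right) = 1773 + 56 = 1829$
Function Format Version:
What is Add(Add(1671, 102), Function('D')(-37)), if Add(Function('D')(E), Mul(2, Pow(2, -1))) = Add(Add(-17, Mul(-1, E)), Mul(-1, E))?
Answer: 1829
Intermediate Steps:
Function('D')(E) = Add(-18, Mul(-2, E)) (Function('D')(E) = Add(-1, Add(Add(-17, Mul(-1, E)), Mul(-1, E))) = Add(-1, Add(-17, Mul(-2, E))) = Add(-18, Mul(-2, E)))
Add(Add(1671, 102), Function('D')(-37)) = Add(Add(1671, 102), Add(-18, Mul(-2, -37))) = Add(1773, Add(-18, 74)) = Add(1773, 56) = 1829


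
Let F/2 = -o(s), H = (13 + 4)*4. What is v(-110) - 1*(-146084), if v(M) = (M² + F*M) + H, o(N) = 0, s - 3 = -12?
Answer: 158252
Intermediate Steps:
s = -9 (s = 3 - 12 = -9)
H = 68 (H = 17*4 = 68)
F = 0 (F = 2*(-1*0) = 2*0 = 0)
v(M) = 68 + M² (v(M) = (M² + 0*M) + 68 = (M² + 0) + 68 = M² + 68 = 68 + M²)
v(-110) - 1*(-146084) = (68 + (-110)²) - 1*(-146084) = (68 + 12100) + 146084 = 12168 + 146084 = 158252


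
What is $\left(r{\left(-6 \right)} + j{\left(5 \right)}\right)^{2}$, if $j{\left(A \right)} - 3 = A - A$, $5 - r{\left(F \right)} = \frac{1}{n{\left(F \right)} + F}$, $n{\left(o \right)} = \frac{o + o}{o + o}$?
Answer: $\frac{1681}{25} \approx 67.24$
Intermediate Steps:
$n{\left(o \right)} = 1$ ($n{\left(o \right)} = \frac{2 o}{2 o} = 2 o \frac{1}{2 o} = 1$)
$r{\left(F \right)} = 5 - \frac{1}{1 + F}$
$j{\left(A \right)} = 3$ ($j{\left(A \right)} = 3 + \left(A - A\right) = 3 + 0 = 3$)
$\left(r{\left(-6 \right)} + j{\left(5 \right)}\right)^{2} = \left(\frac{4 + 5 \left(-6\right)}{1 - 6} + 3\right)^{2} = \left(\frac{4 - 30}{-5} + 3\right)^{2} = \left(\left(- \frac{1}{5}\right) \left(-26\right) + 3\right)^{2} = \left(\frac{26}{5} + 3\right)^{2} = \left(\frac{41}{5}\right)^{2} = \frac{1681}{25}$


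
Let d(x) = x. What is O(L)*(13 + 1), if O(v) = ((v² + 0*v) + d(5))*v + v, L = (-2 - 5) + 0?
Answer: -5390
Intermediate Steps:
L = -7 (L = -7 + 0 = -7)
O(v) = v + v*(5 + v²) (O(v) = ((v² + 0*v) + 5)*v + v = ((v² + 0) + 5)*v + v = (v² + 5)*v + v = (5 + v²)*v + v = v*(5 + v²) + v = v + v*(5 + v²))
O(L)*(13 + 1) = (-7*(6 + (-7)²))*(13 + 1) = -7*(6 + 49)*14 = -7*55*14 = -385*14 = -5390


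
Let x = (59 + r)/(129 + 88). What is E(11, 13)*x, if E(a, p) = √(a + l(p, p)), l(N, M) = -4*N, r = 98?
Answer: 157*I*√41/217 ≈ 4.6327*I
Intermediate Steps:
E(a, p) = √(a - 4*p)
x = 157/217 (x = (59 + 98)/(129 + 88) = 157/217 ≈ 0.72350)
E(11, 13)*x = √(11 - 4*13)*(157/217) = √(11 - 52)*(157/217) = √(-41)*(157/217) = (I*√41)*(157/217) = 157*I*√41/217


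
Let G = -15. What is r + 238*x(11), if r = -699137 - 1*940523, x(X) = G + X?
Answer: -1640612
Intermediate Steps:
x(X) = -15 + X
r = -1639660 (r = -699137 - 940523 = -1639660)
r + 238*x(11) = -1639660 + 238*(-15 + 11) = -1639660 + 238*(-4) = -1639660 - 952 = -1640612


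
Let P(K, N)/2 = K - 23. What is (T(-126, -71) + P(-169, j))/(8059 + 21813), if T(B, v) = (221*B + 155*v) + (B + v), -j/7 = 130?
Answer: -4929/3734 ≈ -1.3200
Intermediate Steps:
j = -910 (j = -7*130 = -910)
T(B, v) = 156*v + 222*B (T(B, v) = (155*v + 221*B) + (B + v) = 156*v + 222*B)
P(K, N) = -46 + 2*K (P(K, N) = 2*(K - 23) = 2*(-23 + K) = -46 + 2*K)
(T(-126, -71) + P(-169, j))/(8059 + 21813) = ((156*(-71) + 222*(-126)) + (-46 + 2*(-169)))/(8059 + 21813) = ((-11076 - 27972) + (-46 - 338))/29872 = (-39048 - 384)*(1/29872) = -39432*1/29872 = -4929/3734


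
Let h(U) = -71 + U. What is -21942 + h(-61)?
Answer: -22074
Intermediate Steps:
-21942 + h(-61) = -21942 + (-71 - 61) = -21942 - 132 = -22074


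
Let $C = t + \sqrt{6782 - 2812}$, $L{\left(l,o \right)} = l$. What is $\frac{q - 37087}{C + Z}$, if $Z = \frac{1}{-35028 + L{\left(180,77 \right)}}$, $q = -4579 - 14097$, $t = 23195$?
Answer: $- \frac{1570710774489395616}{653343032658888001} + \frac{67717645028352 \sqrt{3970}}{653343032658888001} \approx -2.3976$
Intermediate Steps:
$q = -18676$
$Z = - \frac{1}{34848}$ ($Z = \frac{1}{-35028 + 180} = \frac{1}{-34848} = - \frac{1}{34848} \approx -2.8696 \cdot 10^{-5}$)
$C = 23195 + \sqrt{3970}$ ($C = 23195 + \sqrt{6782 - 2812} = 23195 + \sqrt{3970} \approx 23258.0$)
$\frac{q - 37087}{C + Z} = \frac{-18676 - 37087}{\left(23195 + \sqrt{3970}\right) - \frac{1}{34848}} = - \frac{55763}{\frac{808299359}{34848} + \sqrt{3970}}$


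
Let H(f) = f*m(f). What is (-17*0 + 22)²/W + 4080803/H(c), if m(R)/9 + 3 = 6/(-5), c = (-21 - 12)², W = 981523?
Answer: -20026910397481/202018045383 ≈ -99.134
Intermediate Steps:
c = 1089 (c = (-33)² = 1089)
m(R) = -189/5 (m(R) = -27 + 9*(6/(-5)) = -27 + 9*(6*(-⅕)) = -27 + 9*(-6/5) = -27 - 54/5 = -189/5)
H(f) = -189*f/5 (H(f) = f*(-189/5) = -189*f/5)
(-17*0 + 22)²/W + 4080803/H(c) = (-17*0 + 22)²/981523 + 4080803/((-189/5*1089)) = (0 + 22)²*(1/981523) + 4080803/(-205821/5) = 22²*(1/981523) + 4080803*(-5/205821) = 484*(1/981523) - 20404015/205821 = 484/981523 - 20404015/205821 = -20026910397481/202018045383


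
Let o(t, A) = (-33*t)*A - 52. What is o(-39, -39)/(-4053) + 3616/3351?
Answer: 61008881/4527201 ≈ 13.476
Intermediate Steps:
o(t, A) = -52 - 33*A*t (o(t, A) = -33*A*t - 52 = -52 - 33*A*t)
o(-39, -39)/(-4053) + 3616/3351 = (-52 - 33*(-39)*(-39))/(-4053) + 3616/3351 = (-52 - 50193)*(-1/4053) + 3616*(1/3351) = -50245*(-1/4053) + 3616/3351 = 50245/4053 + 3616/3351 = 61008881/4527201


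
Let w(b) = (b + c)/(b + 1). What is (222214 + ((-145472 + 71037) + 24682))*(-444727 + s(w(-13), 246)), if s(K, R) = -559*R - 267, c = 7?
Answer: -100459912188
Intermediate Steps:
w(b) = (7 + b)/(1 + b) (w(b) = (b + 7)/(b + 1) = (7 + b)/(1 + b))
s(K, R) = -267 - 559*R
(222214 + ((-145472 + 71037) + 24682))*(-444727 + s(w(-13), 246)) = (222214 + ((-145472 + 71037) + 24682))*(-444727 + (-267 - 559*246)) = (222214 + (-74435 + 24682))*(-444727 + (-267 - 137514)) = (222214 - 49753)*(-444727 - 137781) = 172461*(-582508) = -100459912188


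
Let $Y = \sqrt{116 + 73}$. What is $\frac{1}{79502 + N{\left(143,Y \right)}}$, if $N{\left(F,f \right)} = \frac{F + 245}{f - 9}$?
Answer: $\frac{2147427}{170794108964} - \frac{291 \sqrt{21}}{170794108964} \approx 1.2565 \cdot 10^{-5}$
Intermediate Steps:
$Y = 3 \sqrt{21}$ ($Y = \sqrt{189} = 3 \sqrt{21} \approx 13.748$)
$N{\left(F,f \right)} = \frac{245 + F}{-9 + f}$
$\frac{1}{79502 + N{\left(143,Y \right)}} = \frac{1}{79502 + \frac{245 + 143}{-9 + 3 \sqrt{21}}} = \frac{1}{79502 + \frac{1}{-9 + 3 \sqrt{21}} \cdot 388} = \frac{1}{79502 + \frac{388}{-9 + 3 \sqrt{21}}}$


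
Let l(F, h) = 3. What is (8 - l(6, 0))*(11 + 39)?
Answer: 250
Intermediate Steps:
(8 - l(6, 0))*(11 + 39) = (8 - 1*3)*(11 + 39) = (8 - 3)*50 = 5*50 = 250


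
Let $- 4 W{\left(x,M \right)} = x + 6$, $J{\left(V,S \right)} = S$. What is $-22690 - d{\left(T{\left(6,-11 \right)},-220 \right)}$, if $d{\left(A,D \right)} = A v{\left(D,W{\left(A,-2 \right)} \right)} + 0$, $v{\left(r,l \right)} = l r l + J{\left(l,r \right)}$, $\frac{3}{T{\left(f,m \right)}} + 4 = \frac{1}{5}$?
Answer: $- \frac{635373865}{27436} \approx -23158.0$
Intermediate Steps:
$T{\left(f,m \right)} = - \frac{15}{19}$ ($T{\left(f,m \right)} = \frac{3}{-4 + \frac{1}{5}} = \frac{3}{- \frac{19}{5}} = 3 \left(- \frac{5}{19}\right) = - \frac{15}{19}$)
$W{\left(x,M \right)} = - \frac{3}{2} - \frac{x}{4}$ ($W{\left(x,M \right)} = - \frac{x + 6}{4} = - \frac{6 + x}{4} = - \frac{3}{2} - \frac{x}{4}$)
$v{\left(r,l \right)} = r + r l^{2}$ ($v{\left(r,l \right)} = l r l + r = r l^{2} + r = r + r l^{2}$)
$d{\left(A,D \right)} = A D \left(1 + \left(- \frac{3}{2} - \frac{A}{4}\right)^{2}\right)$ ($d{\left(A,D \right)} = A D \left(1 + \left(- \frac{3}{2} - \frac{A}{4}\right)^{2}\right) + 0 = A D \left(1 + \left(- \frac{3}{2} - \frac{A}{4}\right)^{2}\right)$)
$-22690 - d{\left(T{\left(6,-11 \right)},-220 \right)} = -22690 - \frac{1}{16} \left(- \frac{15}{19}\right) \left(-220\right) \left(16 + \left(6 - \frac{15}{19}\right)^{2}\right) = -22690 - \frac{1}{16} \left(- \frac{15}{19}\right) \left(-220\right) \left(16 + \left(\frac{99}{19}\right)^{2}\right) = -22690 - \frac{1}{16} \left(- \frac{15}{19}\right) \left(-220\right) \left(16 + \frac{9801}{361}\right) = -22690 - \frac{1}{16} \left(- \frac{15}{19}\right) \left(-220\right) \frac{15577}{361} = -22690 - \frac{12851025}{27436} = - \frac{635373865}{27436}$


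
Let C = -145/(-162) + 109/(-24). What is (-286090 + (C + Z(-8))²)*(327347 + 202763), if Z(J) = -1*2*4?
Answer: -31826049245813305/209952 ≈ -1.5159e+11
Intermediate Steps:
Z(J) = -8 (Z(J) = -2*4 = -8)
C = -2363/648 (C = -145*(-1/162) + 109*(-1/24) = 145/162 - 109/24 = -2363/648 ≈ -3.6466)
(-286090 + (C + Z(-8))²)*(327347 + 202763) = (-286090 + (-2363/648 - 8)²)*(327347 + 202763) = (-286090 + (-7547/648)²)*530110 = (-286090 + 56957209/419904)*530110 = -120073378151/419904*530110 = -31826049245813305/209952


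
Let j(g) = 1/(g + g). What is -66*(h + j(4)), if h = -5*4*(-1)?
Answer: -5313/4 ≈ -1328.3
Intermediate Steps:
h = 20 (h = -20*(-1) = 20)
j(g) = 1/(2*g)
-66*(h + j(4)) = -66*(20 + (1/2)/4) = -66*(20 + (1/2)*(1/4)) = -66*(20 + 1/8) = -66*161/8 = -5313/4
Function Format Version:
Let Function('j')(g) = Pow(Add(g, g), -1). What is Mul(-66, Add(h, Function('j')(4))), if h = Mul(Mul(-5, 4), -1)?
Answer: Rational(-5313, 4) ≈ -1328.3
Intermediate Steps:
h = 20 (h = Mul(-20, -1) = 20)
Function('j')(g) = Mul(Rational(1, 2), Pow(g, -1)) (Function('j')(g) = Pow(Mul(2, g), -1) = Mul(Rational(1, 2), Pow(g, -1)))
Mul(-66, Add(h, Function('j')(4))) = Mul(-66, Add(20, Mul(Rational(1, 2), Pow(4, -1)))) = Mul(-66, Add(20, Mul(Rational(1, 2), Rational(1, 4)))) = Mul(-66, Add(20, Rational(1, 8))) = Mul(-66, Rational(161, 8)) = Rational(-5313, 4)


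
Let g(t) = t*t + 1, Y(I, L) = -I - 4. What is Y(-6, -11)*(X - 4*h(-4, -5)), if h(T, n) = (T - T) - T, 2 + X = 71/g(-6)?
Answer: -1190/37 ≈ -32.162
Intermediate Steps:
Y(I, L) = -4 - I
g(t) = 1 + t² (g(t) = t² + 1 = 1 + t²)
X = -3/37 (X = -2 + 71/(1 + (-6)²) = -2 + 71/(1 + 36) = -2 + 71/37 = -3/37 ≈ -0.081081)
h(T, n) = -T (h(T, n) = 0 - T = -T)
Y(-6, -11)*(X - 4*h(-4, -5)) = (-4 - 1*(-6))*(-3/37 - (-4)*(-4)) = (-4 + 6)*(-3/37 - 4*4) = 2*(-3/37 - 16) = 2*(-595/37) = -1190/37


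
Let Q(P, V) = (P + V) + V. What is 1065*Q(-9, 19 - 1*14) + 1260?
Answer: 2325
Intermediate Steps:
Q(P, V) = P + 2*V
1065*Q(-9, 19 - 1*14) + 1260 = 1065*(-9 + 2*(19 - 1*14)) + 1260 = 1065*(-9 + 2*(19 - 14)) + 1260 = 1065*(-9 + 2*5) + 1260 = 1065*(-9 + 10) + 1260 = 1065*1 + 1260 = 1065 + 1260 = 2325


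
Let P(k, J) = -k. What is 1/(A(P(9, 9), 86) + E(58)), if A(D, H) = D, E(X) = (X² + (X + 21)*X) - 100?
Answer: 1/7837 ≈ 0.00012760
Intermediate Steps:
E(X) = -100 + X² + X*(21 + X) (E(X) = (X² + (21 + X)*X) - 100 = (X² + X*(21 + X)) - 100 = -100 + X² + X*(21 + X))
1/(A(P(9, 9), 86) + E(58)) = 1/(-1*9 + (-100 + 2*58² + 21*58)) = 1/(-9 + (-100 + 2*3364 + 1218)) = 1/(-9 + (-100 + 6728 + 1218)) = 1/(-9 + 7846) = 1/7837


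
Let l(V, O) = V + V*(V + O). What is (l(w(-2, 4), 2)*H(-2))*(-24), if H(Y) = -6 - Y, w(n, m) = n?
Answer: -192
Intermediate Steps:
l(V, O) = V + V*(O + V)
(l(w(-2, 4), 2)*H(-2))*(-24) = ((-2*(1 + 2 - 2))*(-6 - 1*(-2)))*(-24) = ((-2*1)*(-6 + 2))*(-24) = -2*(-4)*(-24) = 8*(-24) = -192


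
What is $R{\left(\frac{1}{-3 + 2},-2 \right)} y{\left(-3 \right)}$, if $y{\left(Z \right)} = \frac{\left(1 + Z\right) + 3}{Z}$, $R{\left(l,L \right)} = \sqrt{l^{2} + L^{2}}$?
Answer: $- \frac{\sqrt{5}}{3} \approx -0.74536$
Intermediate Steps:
$R{\left(l,L \right)} = \sqrt{L^{2} + l^{2}}$
$y{\left(Z \right)} = \frac{4 + Z}{Z}$
$R{\left(\frac{1}{-3 + 2},-2 \right)} y{\left(-3 \right)} = \sqrt{\left(-2\right)^{2} + \left(\frac{1}{-3 + 2}\right)^{2}} \frac{4 - 3}{-3} = \sqrt{4 + \left(\frac{1}{-1}\right)^{2}} \left(\left(- \frac{1}{3}\right) 1\right) = \sqrt{4 + \left(-1\right)^{2}} \left(- \frac{1}{3}\right) = \sqrt{4 + 1} \left(- \frac{1}{3}\right) = \sqrt{5} \left(- \frac{1}{3}\right) = - \frac{\sqrt{5}}{3}$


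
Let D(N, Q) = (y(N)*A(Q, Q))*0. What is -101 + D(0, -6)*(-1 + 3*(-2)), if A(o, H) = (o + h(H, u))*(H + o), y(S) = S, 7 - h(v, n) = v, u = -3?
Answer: -101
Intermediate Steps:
h(v, n) = 7 - v
A(o, H) = (H + o)*(7 + o - H) (A(o, H) = (o + (7 - H))*(H + o) = (7 + o - H)*(H + o) = (H + o)*(7 + o - H))
D(N, Q) = 0 (D(N, Q) = (N*(Q² - Q² + 7*Q + 7*Q))*0 = (N*(14*Q))*0 = (14*N*Q)*0 = 0)
-101 + D(0, -6)*(-1 + 3*(-2)) = -101 + 0*(-1 + 3*(-2)) = -101 + 0*(-1 - 6) = -101 + 0*(-7) = -101 + 0 = -101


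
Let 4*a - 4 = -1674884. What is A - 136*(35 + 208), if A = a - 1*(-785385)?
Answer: 333617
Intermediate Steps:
a = -418720 (a = 1 + (¼)*(-1674884) = 1 - 418721 = -418720)
A = 366665 (A = -418720 - 1*(-785385) = -418720 + 785385 = 366665)
A - 136*(35 + 208) = 366665 - 136*(35 + 208) = 366665 - 136*243 = 366665 - 1*33048 = 366665 - 33048 = 333617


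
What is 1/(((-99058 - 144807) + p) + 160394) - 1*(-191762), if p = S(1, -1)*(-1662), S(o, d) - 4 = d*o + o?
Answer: 17281399677/90119 ≈ 1.9176e+5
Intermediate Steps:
S(o, d) = 4 + o + d*o (S(o, d) = 4 + (d*o + o) = 4 + (o + d*o) = 4 + o + d*o)
p = -6648 (p = (4 + 1 - 1*1)*(-1662) = (4 + 1 - 1)*(-1662) = 4*(-1662) = -6648)
1/(((-99058 - 144807) + p) + 160394) - 1*(-191762) = 1/(((-99058 - 144807) - 6648) + 160394) - 1*(-191762) = 1/((-243865 - 6648) + 160394) + 191762 = 1/(-250513 + 160394) + 191762 = 1/(-90119) + 191762 = -1/90119 + 191762 = 17281399677/90119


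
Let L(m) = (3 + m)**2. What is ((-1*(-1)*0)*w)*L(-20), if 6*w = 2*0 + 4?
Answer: 0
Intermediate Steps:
w = 2/3 (w = (2*0 + 4)/6 = (0 + 4)/6 = (1/6)*4 = 2/3 ≈ 0.66667)
((-1*(-1)*0)*w)*L(-20) = ((-1*(-1)*0)*(2/3))*(3 - 20)**2 = ((1*0)*(2/3))*(-17)**2 = (0*(2/3))*289 = 0*289 = 0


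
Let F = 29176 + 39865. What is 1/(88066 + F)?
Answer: 1/157107 ≈ 6.3651e-6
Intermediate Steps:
F = 69041
1/(88066 + F) = 1/(88066 + 69041) = 1/157107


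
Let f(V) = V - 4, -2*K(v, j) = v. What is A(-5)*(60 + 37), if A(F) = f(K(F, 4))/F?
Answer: 291/10 ≈ 29.100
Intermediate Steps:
K(v, j) = -v/2
f(V) = -4 + V
A(F) = (-4 - F/2)/F
A(-5)*(60 + 37) = ((½)*(-8 - 1*(-5))/(-5))*(60 + 37) = ((½)*(-⅕)*(-8 + 5))*97 = ((½)*(-⅕)*(-3))*97 = (3/10)*97 = 291/10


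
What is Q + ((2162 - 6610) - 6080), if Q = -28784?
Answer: -39312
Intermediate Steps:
Q + ((2162 - 6610) - 6080) = -28784 + ((2162 - 6610) - 6080) = -28784 + (-4448 - 6080) = -28784 - 10528 = -39312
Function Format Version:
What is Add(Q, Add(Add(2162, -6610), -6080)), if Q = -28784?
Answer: -39312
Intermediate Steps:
Add(Q, Add(Add(2162, -6610), -6080)) = Add(-28784, Add(Add(2162, -6610), -6080)) = Add(-28784, Add(-4448, -6080)) = Add(-28784, -10528) = -39312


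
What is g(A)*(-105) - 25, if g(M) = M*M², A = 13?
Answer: -230710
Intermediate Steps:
g(M) = M³
g(A)*(-105) - 25 = 13³*(-105) - 25 = 2197*(-105) - 25 = -230685 - 25 = -230710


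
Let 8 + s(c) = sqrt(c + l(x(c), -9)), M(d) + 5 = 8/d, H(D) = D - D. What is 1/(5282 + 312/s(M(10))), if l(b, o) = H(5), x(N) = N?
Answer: 127763/670170406 + 78*I*sqrt(105)/2345596421 ≈ 0.00019064 + 3.4075e-7*I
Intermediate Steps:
H(D) = 0
l(b, o) = 0
M(d) = -5 + 8/d
s(c) = -8 + sqrt(c) (s(c) = -8 + sqrt(c + 0) = -8 + sqrt(c))
1/(5282 + 312/s(M(10))) = 1/(5282 + 312/(-8 + sqrt(-5 + 8/10))) = 1/(5282 + 312/(-8 + sqrt(-5 + 8*(1/10)))) = 1/(5282 + 312/(-8 + sqrt(-5 + 4/5))) = 1/(5282 + 312/(-8 + sqrt(-21/5))) = 1/(5282 + 312/(-8 + I*sqrt(105)/5))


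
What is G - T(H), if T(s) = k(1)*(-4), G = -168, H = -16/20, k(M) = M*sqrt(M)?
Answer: -164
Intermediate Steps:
k(M) = M**(3/2)
H = -4/5 (H = -16*1/20 = -4/5 ≈ -0.80000)
T(s) = -4 (T(s) = 1**(3/2)*(-4) = 1*(-4) = -4)
G - T(H) = -168 - 1*(-4) = -168 + 4 = -164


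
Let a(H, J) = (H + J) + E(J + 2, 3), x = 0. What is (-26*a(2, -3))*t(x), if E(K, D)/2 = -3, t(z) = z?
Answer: 0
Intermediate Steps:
E(K, D) = -6 (E(K, D) = 2*(-3) = -6)
a(H, J) = -6 + H + J (a(H, J) = (H + J) - 6 = -6 + H + J)
(-26*a(2, -3))*t(x) = -26*(-6 + 2 - 3)*0 = -26*(-7)*0 = 182*0 = 0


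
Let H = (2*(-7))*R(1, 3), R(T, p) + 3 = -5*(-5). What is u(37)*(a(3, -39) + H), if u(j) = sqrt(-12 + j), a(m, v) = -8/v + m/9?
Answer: -19985/13 ≈ -1537.3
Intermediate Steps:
R(T, p) = 22 (R(T, p) = -3 - 5*(-5) = -3 + 25 = 22)
a(m, v) = -8/v + m/9 (a(m, v) = -8/v + m*(1/9) = -8/v + m/9)
H = -308 (H = (2*(-7))*22 = -14*22 = -308)
u(37)*(a(3, -39) + H) = sqrt(-12 + 37)*((-8/(-39) + (1/9)*3) - 308) = sqrt(25)*((-8*(-1/39) + 1/3) - 308) = 5*((8/39 + 1/3) - 308) = 5*(7/13 - 308) = 5*(-3997/13) = -19985/13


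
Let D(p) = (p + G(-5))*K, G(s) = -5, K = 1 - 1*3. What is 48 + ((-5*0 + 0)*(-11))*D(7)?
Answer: 48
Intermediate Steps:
K = -2 (K = 1 - 3 = -2)
D(p) = 10 - 2*p (D(p) = (p - 5)*(-2) = (-5 + p)*(-2) = 10 - 2*p)
48 + ((-5*0 + 0)*(-11))*D(7) = 48 + ((-5*0 + 0)*(-11))*(10 - 2*7) = 48 + ((0 + 0)*(-11))*(10 - 14) = 48 + (0*(-11))*(-4) = 48 + 0*(-4) = 48 + 0 = 48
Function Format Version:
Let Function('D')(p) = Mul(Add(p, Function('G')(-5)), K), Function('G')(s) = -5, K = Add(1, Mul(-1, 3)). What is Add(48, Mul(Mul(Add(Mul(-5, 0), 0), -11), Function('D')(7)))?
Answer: 48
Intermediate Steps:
K = -2 (K = Add(1, -3) = -2)
Function('D')(p) = Add(10, Mul(-2, p)) (Function('D')(p) = Mul(Add(p, -5), -2) = Mul(Add(-5, p), -2) = Add(10, Mul(-2, p)))
Add(48, Mul(Mul(Add(Mul(-5, 0), 0), -11), Function('D')(7))) = Add(48, Mul(Mul(Add(Mul(-5, 0), 0), -11), Add(10, Mul(-2, 7)))) = Add(48, Mul(Mul(Add(0, 0), -11), Add(10, -14))) = Add(48, Mul(Mul(0, -11), -4)) = Add(48, Mul(0, -4)) = Add(48, 0) = 48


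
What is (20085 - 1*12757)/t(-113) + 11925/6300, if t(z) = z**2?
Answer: 881941/357532 ≈ 2.4667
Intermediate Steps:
(20085 - 1*12757)/t(-113) + 11925/6300 = (20085 - 1*12757)/((-113)**2) + 11925/6300 = (20085 - 12757)/12769 + 11925*(1/6300) = 7328*(1/12769) + 53/28 = 7328/12769 + 53/28 = 881941/357532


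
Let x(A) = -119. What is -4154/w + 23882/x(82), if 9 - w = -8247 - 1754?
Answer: -17110939/85085 ≈ -201.10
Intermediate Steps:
w = 10010 (w = 9 - (-8247 - 1754) = 9 - 1*(-10001) = 9 + 10001 = 10010)
-4154/w + 23882/x(82) = -4154/10010 + 23882/(-119) = -4154*1/10010 + 23882*(-1/119) = -2077/5005 - 23882/119 = -17110939/85085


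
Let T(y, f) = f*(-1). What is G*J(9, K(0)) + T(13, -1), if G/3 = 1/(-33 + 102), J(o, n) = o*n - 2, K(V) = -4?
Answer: -15/23 ≈ -0.65217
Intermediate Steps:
T(y, f) = -f
J(o, n) = -2 + n*o (J(o, n) = n*o - 2 = -2 + n*o)
G = 1/23 (G = 3/(-33 + 102) = 3/69 = 3*(1/69) = 1/23 ≈ 0.043478)
G*J(9, K(0)) + T(13, -1) = (-2 - 4*9)/23 - 1*(-1) = (-2 - 36)/23 + 1 = (1/23)*(-38) + 1 = -38/23 + 1 = -15/23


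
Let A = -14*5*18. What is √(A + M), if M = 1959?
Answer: √699 ≈ 26.439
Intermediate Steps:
A = -1260 (A = -70*18 = -1260)
√(A + M) = √(-1260 + 1959) = √699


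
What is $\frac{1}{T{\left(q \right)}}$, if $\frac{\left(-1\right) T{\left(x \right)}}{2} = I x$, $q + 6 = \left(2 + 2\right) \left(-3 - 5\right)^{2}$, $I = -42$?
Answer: $\frac{1}{21000} \approx 4.7619 \cdot 10^{-5}$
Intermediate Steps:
$q = 250$ ($q = -6 + \left(2 + 2\right) \left(-3 - 5\right)^{2} = -6 + 4 \left(-8\right)^{2} = -6 + 4 \cdot 64 = -6 + 256 = 250$)
$T{\left(x \right)} = 84 x$ ($T{\left(x \right)} = - 2 \left(- 42 x\right) = 84 x$)
$\frac{1}{T{\left(q \right)}} = \frac{1}{84 \cdot 250} = \frac{1}{21000}$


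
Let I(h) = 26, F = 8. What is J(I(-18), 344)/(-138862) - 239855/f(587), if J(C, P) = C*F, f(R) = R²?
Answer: -16689207681/23923770239 ≈ -0.69760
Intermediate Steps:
J(C, P) = 8*C (J(C, P) = C*8 = 8*C)
J(I(-18), 344)/(-138862) - 239855/f(587) = (8*26)/(-138862) - 239855/(587²) = 208*(-1/138862) - 239855/344569 = -104/69431 - 239855*1/344569 = -104/69431 - 239855/344569 = -16689207681/23923770239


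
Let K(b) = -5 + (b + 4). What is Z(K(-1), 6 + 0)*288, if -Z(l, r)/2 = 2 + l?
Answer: 0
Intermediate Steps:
K(b) = -1 + b (K(b) = -5 + (4 + b) = -1 + b)
Z(l, r) = -4 - 2*l (Z(l, r) = -2*(2 + l) = -4 - 2*l)
Z(K(-1), 6 + 0)*288 = (-4 - 2*(-1 - 1))*288 = (-4 - 2*(-2))*288 = (-4 + 4)*288 = 0*288 = 0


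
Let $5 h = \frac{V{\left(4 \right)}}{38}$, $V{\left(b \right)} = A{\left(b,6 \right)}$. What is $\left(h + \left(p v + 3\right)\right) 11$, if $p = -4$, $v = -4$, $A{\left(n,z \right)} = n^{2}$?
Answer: $\frac{19943}{95} \approx 209.93$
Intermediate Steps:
$V{\left(b \right)} = b^{2}$
$h = \frac{8}{95}$ ($h = \frac{4^{2} \cdot \frac{1}{38}}{5} = \frac{16 \cdot \frac{1}{38}}{5} = \frac{1}{5} \cdot \frac{8}{19} = \frac{8}{95} \approx 0.084211$)
$\left(h + \left(p v + 3\right)\right) 11 = \left(\frac{8}{95} + \left(\left(-4\right) \left(-4\right) + 3\right)\right) 11 = \left(\frac{8}{95} + \left(16 + 3\right)\right) 11 = \left(\frac{8}{95} + 19\right) 11 = \frac{1813}{95} \cdot 11 = \frac{19943}{95}$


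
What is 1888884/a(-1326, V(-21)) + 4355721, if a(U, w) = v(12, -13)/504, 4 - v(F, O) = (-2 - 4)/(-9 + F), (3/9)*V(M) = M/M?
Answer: 163021977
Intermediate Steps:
V(M) = 3 (V(M) = 3*(M/M) = 3*1 = 3)
v(F, O) = 4 + 6/(-9 + F) (v(F, O) = 4 - (-2 - 4)/(-9 + F) = 4 - (-6)/(-9 + F) = 4 + 6/(-9 + F))
a(U, w) = 1/84 (a(U, w) = (2*(-15 + 2*12)/(-9 + 12))/504 = (2*(-15 + 24)/3)*(1/504) = (2*(1/3)*9)*(1/504) = 6*(1/504) = 1/84)
1888884/a(-1326, V(-21)) + 4355721 = 1888884/(1/84) + 4355721 = 1888884*84 + 4355721 = 158666256 + 4355721 = 163021977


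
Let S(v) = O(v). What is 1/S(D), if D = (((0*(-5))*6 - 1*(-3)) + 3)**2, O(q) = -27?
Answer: -1/27 ≈ -0.037037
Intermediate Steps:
D = 36 (D = ((0*6 + 3) + 3)**2 = ((0 + 3) + 3)**2 = (3 + 3)**2 = 6**2 = 36)
S(v) = -27
1/S(D) = 1/(-27) = -1/27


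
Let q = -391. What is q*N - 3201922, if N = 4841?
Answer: -5094753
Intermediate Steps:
q*N - 3201922 = -391*4841 - 3201922 = -1892831 - 3201922 = -5094753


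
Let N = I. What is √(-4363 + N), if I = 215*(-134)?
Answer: 7*I*√677 ≈ 182.13*I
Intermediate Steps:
I = -28810
N = -28810
√(-4363 + N) = √(-4363 - 28810) = √(-33173) = 7*I*√677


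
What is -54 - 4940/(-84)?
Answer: 101/21 ≈ 4.8095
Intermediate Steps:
-54 - 4940/(-84) = -54 - 4940*(-1)/84 = -54 - 130*(-19/42) = -54 + 1235/21 = 101/21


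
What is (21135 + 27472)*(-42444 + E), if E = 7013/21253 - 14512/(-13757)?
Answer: -603177221623623829/292377521 ≈ -2.0630e+9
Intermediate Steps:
E = 404901377/292377521 (E = 7013*(1/21253) - 14512*(-1/13757) = 7013/21253 + 14512/13757 = 404901377/292377521 ≈ 1.3849)
(21135 + 27472)*(-42444 + E) = (21135 + 27472)*(-42444 + 404901377/292377521) = 48607*(-12409266599947/292377521) = -603177221623623829/292377521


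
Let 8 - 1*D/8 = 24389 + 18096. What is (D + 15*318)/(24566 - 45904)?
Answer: 167523/10669 ≈ 15.702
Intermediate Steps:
D = -339816 (D = 64 - 8*(24389 + 18096) = 64 - 8*42485 = 64 - 339880 = -339816)
(D + 15*318)/(24566 - 45904) = (-339816 + 15*318)/(24566 - 45904) = (-339816 + 4770)/(-21338) = -335046*(-1/21338) = 167523/10669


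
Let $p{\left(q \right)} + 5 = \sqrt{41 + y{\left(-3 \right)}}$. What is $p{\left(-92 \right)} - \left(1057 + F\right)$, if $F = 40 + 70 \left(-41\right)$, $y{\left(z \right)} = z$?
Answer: $1768 + \sqrt{38} \approx 1774.2$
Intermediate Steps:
$F = -2830$ ($F = 40 - 2870 = -2830$)
$p{\left(q \right)} = -5 + \sqrt{38}$ ($p{\left(q \right)} = -5 + \sqrt{41 - 3} = -5 + \sqrt{38}$)
$p{\left(-92 \right)} - \left(1057 + F\right) = \left(-5 + \sqrt{38}\right) - \left(1057 - 2830\right) = \left(-5 + \sqrt{38}\right) - -1773 = \left(-5 + \sqrt{38}\right) + 1773 = 1768 + \sqrt{38}$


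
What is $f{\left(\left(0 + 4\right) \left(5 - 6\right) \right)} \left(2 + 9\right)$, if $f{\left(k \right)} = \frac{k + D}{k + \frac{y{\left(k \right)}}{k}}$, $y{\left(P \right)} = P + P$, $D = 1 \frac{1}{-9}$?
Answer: $\frac{407}{18} \approx 22.611$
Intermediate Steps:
$D = - \frac{1}{9}$ ($D = 1 \left(- \frac{1}{9}\right) = - \frac{1}{9} \approx -0.11111$)
$y{\left(P \right)} = 2 P$
$f{\left(k \right)} = \frac{- \frac{1}{9} + k}{2 + k}$ ($f{\left(k \right)} = \frac{k - \frac{1}{9}}{k + \frac{2 k}{k}} = \frac{- \frac{1}{9} + k}{k + 2} = \frac{- \frac{1}{9} + k}{2 + k}$)
$f{\left(\left(0 + 4\right) \left(5 - 6\right) \right)} \left(2 + 9\right) = \frac{- \frac{1}{9} + \left(0 + 4\right) \left(5 - 6\right)}{2 + \left(0 + 4\right) \left(5 - 6\right)} \left(2 + 9\right) = \frac{- \frac{1}{9} + 4 \left(-1\right)}{2 + 4 \left(-1\right)} 11 = \frac{- \frac{1}{9} - 4}{2 - 4} \cdot 11 = \frac{1}{-2} \left(- \frac{37}{9}\right) 11 = \left(- \frac{1}{2}\right) \left(- \frac{37}{9}\right) 11 = \frac{37}{18} \cdot 11 = \frac{407}{18}$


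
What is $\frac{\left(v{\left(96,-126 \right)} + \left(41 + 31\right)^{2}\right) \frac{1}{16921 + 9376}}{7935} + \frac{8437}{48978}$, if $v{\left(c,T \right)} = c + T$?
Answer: $\frac{586924446109}{3406692462570} \approx 0.17229$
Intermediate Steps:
$v{\left(c,T \right)} = T + c$
$\frac{\left(v{\left(96,-126 \right)} + \left(41 + 31\right)^{2}\right) \frac{1}{16921 + 9376}}{7935} + \frac{8437}{48978} = \frac{\left(\left(-126 + 96\right) + \left(41 + 31\right)^{2}\right) \frac{1}{16921 + 9376}}{7935} + \frac{8437}{48978} = \frac{-30 + 72^{2}}{26297} \cdot \frac{1}{7935} + 8437 \cdot \frac{1}{48978} = \left(-30 + 5184\right) \frac{1}{26297} \cdot \frac{1}{7935} + \frac{8437}{48978} = 5154 \cdot \frac{1}{26297} \cdot \frac{1}{7935} + \frac{8437}{48978} = \frac{5154}{26297} \cdot \frac{1}{7935} + \frac{8437}{48978} = \frac{1718}{69555565} + \frac{8437}{48978} = \frac{586924446109}{3406692462570}$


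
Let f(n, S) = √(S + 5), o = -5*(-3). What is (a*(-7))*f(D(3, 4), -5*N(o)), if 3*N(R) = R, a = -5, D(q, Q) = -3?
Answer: 70*I*√5 ≈ 156.52*I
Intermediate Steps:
o = 15
N(R) = R/3
f(n, S) = √(5 + S)
(a*(-7))*f(D(3, 4), -5*N(o)) = (-5*(-7))*√(5 - 5*15/3) = 35*√(5 - 5*5) = 35*√(5 - 25) = 35*√(-20) = 35*(2*I*√5) = 70*I*√5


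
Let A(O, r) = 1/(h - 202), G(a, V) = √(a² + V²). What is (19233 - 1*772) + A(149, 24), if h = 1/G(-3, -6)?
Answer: 33897691429/1836179 - 3*√5/1836179 ≈ 18461.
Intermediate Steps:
G(a, V) = √(V² + a²)
h = √5/15 (h = 1/(√((-6)² + (-3)²)) = 1/(√(36 + 9)) = 1/(√45) = 1/(3*√5) = √5/15 ≈ 0.14907)
A(O, r) = 1/(-202 + √5/15) (A(O, r) = 1/(√5/15 - 202) = 1/(-202 + √5/15))
(19233 - 1*772) + A(149, 24) = (19233 - 1*772) + (-9090/1836179 - 3*√5/1836179) = (19233 - 772) + (-9090/1836179 - 3*√5/1836179) = 18461 + (-9090/1836179 - 3*√5/1836179) = 33897691429/1836179 - 3*√5/1836179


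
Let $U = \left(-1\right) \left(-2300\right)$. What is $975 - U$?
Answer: $-1325$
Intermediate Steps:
$U = 2300$
$975 - U = 975 - 2300 = -1325$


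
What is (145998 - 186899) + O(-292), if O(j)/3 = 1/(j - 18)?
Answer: -12679313/310 ≈ -40901.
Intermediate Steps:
O(j) = 3/(-18 + j) (O(j) = 3/(j - 18) = 3/(-18 + j))
(145998 - 186899) + O(-292) = (145998 - 186899) + 3/(-18 - 292) = -40901 + 3/(-310) = -40901 + 3*(-1/310) = -40901 - 3/310 = -12679313/310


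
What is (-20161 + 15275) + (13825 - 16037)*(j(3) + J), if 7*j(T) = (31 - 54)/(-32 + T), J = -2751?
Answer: 176322186/29 ≈ 6.0801e+6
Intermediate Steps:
j(T) = -23/(7*(-32 + T)) (j(T) = ((31 - 54)/(-32 + T))/7 = (-23/(-32 + T))/7 = -23/(7*(-32 + T)))
(-20161 + 15275) + (13825 - 16037)*(j(3) + J) = (-20161 + 15275) + (13825 - 16037)*(-23/(-224 + 7*3) - 2751) = -4886 - 2212*(-23/(-224 + 21) - 2751) = -4886 - 2212*(-23/(-203) - 2751) = -4886 - 2212*(-23*(-1/203) - 2751) = -4886 - 2212*(23/203 - 2751) = -4886 - 2212*(-558430/203) = -4886 + 176463880/29 = 176322186/29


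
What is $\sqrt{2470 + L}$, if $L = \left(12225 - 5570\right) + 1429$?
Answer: $\sqrt{10554} \approx 102.73$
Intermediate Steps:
$L = 8084$ ($L = 6655 + 1429 = 8084$)
$\sqrt{2470 + L} = \sqrt{2470 + 8084} = \sqrt{10554}$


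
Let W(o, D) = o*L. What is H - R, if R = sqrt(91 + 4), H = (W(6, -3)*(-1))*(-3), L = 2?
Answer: 36 - sqrt(95) ≈ 26.253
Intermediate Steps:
W(o, D) = 2*o (W(o, D) = o*2 = 2*o)
H = 36 (H = ((2*6)*(-1))*(-3) = (12*(-1))*(-3) = -12*(-3) = 36)
R = sqrt(95) ≈ 9.7468
H - R = 36 - sqrt(95)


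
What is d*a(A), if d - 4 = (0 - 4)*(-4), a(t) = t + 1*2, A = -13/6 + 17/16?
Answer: 215/12 ≈ 17.917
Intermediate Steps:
A = -53/48 (A = -13*⅙ + 17*(1/16) = -13/6 + 17/16 = -53/48 ≈ -1.1042)
a(t) = 2 + t (a(t) = t + 2 = 2 + t)
d = 20 (d = 4 + (0 - 4)*(-4) = 4 - 4*(-4) = 4 + 16 = 20)
d*a(A) = 20*(2 - 53/48) = 20*(43/48) = 215/12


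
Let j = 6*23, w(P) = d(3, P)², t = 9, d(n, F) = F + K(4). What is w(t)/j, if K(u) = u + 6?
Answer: 361/138 ≈ 2.6159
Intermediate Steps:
K(u) = 6 + u
d(n, F) = 10 + F (d(n, F) = F + (6 + 4) = F + 10 = 10 + F)
w(P) = (10 + P)²
j = 138
w(t)/j = (10 + 9)²/138 = 19²*(1/138) = 361*(1/138) = 361/138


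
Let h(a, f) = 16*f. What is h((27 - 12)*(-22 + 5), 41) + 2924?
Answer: 3580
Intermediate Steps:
h((27 - 12)*(-22 + 5), 41) + 2924 = 16*41 + 2924 = 656 + 2924 = 3580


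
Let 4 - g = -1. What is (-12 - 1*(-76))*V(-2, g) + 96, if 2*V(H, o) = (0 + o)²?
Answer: 896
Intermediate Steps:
g = 5 (g = 4 - 1*(-1) = 4 + 1 = 5)
V(H, o) = o²/2 (V(H, o) = (0 + o)²/2 = o²/2)
(-12 - 1*(-76))*V(-2, g) + 96 = (-12 - 1*(-76))*((½)*5²) + 96 = (-12 + 76)*((½)*25) + 96 = 64*(25/2) + 96 = 800 + 96 = 896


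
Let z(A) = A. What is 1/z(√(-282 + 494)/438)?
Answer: 219*√53/53 ≈ 30.082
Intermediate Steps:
1/z(√(-282 + 494)/438) = 1/(√(-282 + 494)/438) = 1/(√212*(1/438)) = 1/((2*√53)*(1/438)) = 1/(√53/219) = 219*√53/53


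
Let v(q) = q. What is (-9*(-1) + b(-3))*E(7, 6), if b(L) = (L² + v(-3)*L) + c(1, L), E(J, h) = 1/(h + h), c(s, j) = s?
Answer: 7/3 ≈ 2.3333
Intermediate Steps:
E(J, h) = 1/(2*h)
b(L) = 1 + L² - 3*L (b(L) = (L² - 3*L) + 1 = 1 + L² - 3*L)
(-9*(-1) + b(-3))*E(7, 6) = (-9*(-1) + (1 + (-3)² - 3*(-3)))*((½)/6) = (9 + (1 + 9 + 9))*((½)*(⅙)) = (9 + 19)*(1/12) = 28*(1/12) = 7/3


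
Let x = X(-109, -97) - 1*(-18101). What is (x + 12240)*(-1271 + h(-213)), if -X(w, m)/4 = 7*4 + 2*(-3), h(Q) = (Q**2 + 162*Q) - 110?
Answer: 286858946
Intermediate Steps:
h(Q) = -110 + Q**2 + 162*Q
X(w, m) = -88 (X(w, m) = -4*(7*4 + 2*(-3)) = -4*(28 - 6) = -4*22 = -88)
x = 18013 (x = -88 - 1*(-18101) = -88 + 18101 = 18013)
(x + 12240)*(-1271 + h(-213)) = (18013 + 12240)*(-1271 + (-110 + (-213)**2 + 162*(-213))) = 30253*(-1271 + (-110 + 45369 - 34506)) = 30253*(-1271 + 10753) = 30253*9482 = 286858946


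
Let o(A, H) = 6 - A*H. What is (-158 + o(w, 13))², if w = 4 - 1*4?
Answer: 23104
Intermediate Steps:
w = 0 (w = 4 - 4 = 0)
o(A, H) = 6 - A*H
(-158 + o(w, 13))² = (-158 + (6 - 1*0*13))² = (-158 + (6 + 0))² = (-158 + 6)² = (-152)² = 23104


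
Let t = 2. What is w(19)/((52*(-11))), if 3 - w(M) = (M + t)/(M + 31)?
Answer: -129/28600 ≈ -0.0045105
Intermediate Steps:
w(M) = 3 - (2 + M)/(31 + M) (w(M) = 3 - (M + 2)/(M + 31) = 3 - (2 + M)/(31 + M))
w(19)/((52*(-11))) = ((91 + 2*19)/(31 + 19))/((52*(-11))) = ((91 + 38)/50)/(-572) = ((1/50)*129)*(-1/572) = (129/50)*(-1/572) = -129/28600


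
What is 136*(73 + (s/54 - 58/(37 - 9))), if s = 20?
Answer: 1832668/189 ≈ 9696.7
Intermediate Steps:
136*(73 + (s/54 - 58/(37 - 9))) = 136*(73 + (20/54 - 58/(37 - 9))) = 136*(73 + (20*(1/54) - 58/28)) = 136*(73 + (10/27 - 58*1/28)) = 136*(73 + (10/27 - 29/14)) = 136*(73 - 643/378) = 136*(26951/378) = 1832668/189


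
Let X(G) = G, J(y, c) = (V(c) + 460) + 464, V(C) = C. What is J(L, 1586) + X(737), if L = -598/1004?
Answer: 3247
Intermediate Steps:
L = -299/502 (L = -598*1/1004 = -299/502 ≈ -0.59562)
J(y, c) = 924 + c (J(y, c) = (c + 460) + 464 = (460 + c) + 464 = 924 + c)
J(L, 1586) + X(737) = (924 + 1586) + 737 = 2510 + 737 = 3247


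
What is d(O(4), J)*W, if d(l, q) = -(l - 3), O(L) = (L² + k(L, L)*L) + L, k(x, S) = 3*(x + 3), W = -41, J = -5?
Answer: 4141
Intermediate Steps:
k(x, S) = 9 + 3*x (k(x, S) = 3*(3 + x) = 9 + 3*x)
O(L) = L + L² + L*(9 + 3*L) (O(L) = (L² + (9 + 3*L)*L) + L = (L² + L*(9 + 3*L)) + L = L + L² + L*(9 + 3*L))
d(l, q) = 3 - l (d(l, q) = -(-3 + l) = 3 - l)
d(O(4), J)*W = (3 - 2*4*(5 + 2*4))*(-41) = (3 - 2*4*(5 + 8))*(-41) = (3 - 2*4*13)*(-41) = (3 - 1*104)*(-41) = (3 - 104)*(-41) = -101*(-41) = 4141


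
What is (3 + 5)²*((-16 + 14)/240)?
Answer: -8/15 ≈ -0.53333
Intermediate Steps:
(3 + 5)²*((-16 + 14)/240) = 8²*(-2*1/240) = 64*(-1/120) = -8/15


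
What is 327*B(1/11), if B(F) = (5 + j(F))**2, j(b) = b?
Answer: 1025472/121 ≈ 8475.0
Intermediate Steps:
B(F) = (5 + F)**2
327*B(1/11) = 327*(5 + 1/11)**2 = 327*(56/11)**2 = 327*(3136/121) = 1025472/121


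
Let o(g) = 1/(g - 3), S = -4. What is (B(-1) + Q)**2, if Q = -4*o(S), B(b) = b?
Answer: 9/49 ≈ 0.18367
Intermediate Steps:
o(g) = 1/(-3 + g)
Q = 4/7 (Q = -4/(-3 - 4) = -4/(-7) = -4*(-1/7) = 4/7 ≈ 0.57143)
(B(-1) + Q)**2 = (-1 + 4/7)**2 = (-3/7)**2 = 9/49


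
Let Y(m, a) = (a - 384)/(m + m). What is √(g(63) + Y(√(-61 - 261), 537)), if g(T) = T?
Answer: 3*√(725788 - 2737*I*√322)/322 ≈ 7.9418 - 0.2684*I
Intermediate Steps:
Y(m, a) = (-384 + a)/(2*m) (Y(m, a) = (-384 + a)/((2*m)) = (-384 + a)*(1/(2*m)) = (-384 + a)/(2*m))
√(g(63) + Y(√(-61 - 261), 537)) = √(63 + (-384 + 537)/(2*(√(-61 - 261)))) = √(63 + (½)*153/√(-322)) = √(63 + (½)*153/(I*√322)) = √(63 + (½)*(-I*√322/322)*153) = √(63 - 153*I*√322/644)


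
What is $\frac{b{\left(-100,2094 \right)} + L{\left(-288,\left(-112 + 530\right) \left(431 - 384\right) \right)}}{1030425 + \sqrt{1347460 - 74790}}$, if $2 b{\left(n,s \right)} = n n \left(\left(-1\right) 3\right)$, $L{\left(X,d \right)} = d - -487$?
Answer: $\frac{1057834305}{212354881591} - \frac{5133 \sqrt{1272670}}{1061774407955} \approx 0.004976$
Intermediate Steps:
$L{\left(X,d \right)} = 487 + d$ ($L{\left(X,d \right)} = d + 487 = 487 + d$)
$b{\left(n,s \right)} = - \frac{3 n^{2}}{2}$ ($b{\left(n,s \right)} = \frac{n n \left(\left(-1\right) 3\right)}{2} = \frac{n^{2} \left(-3\right)}{2} = \frac{\left(-3\right) n^{2}}{2} = - \frac{3 n^{2}}{2}$)
$\frac{b{\left(-100,2094 \right)} + L{\left(-288,\left(-112 + 530\right) \left(431 - 384\right) \right)}}{1030425 + \sqrt{1347460 - 74790}} = \frac{- \frac{3 \left(-100\right)^{2}}{2} + \left(487 + \left(-112 + 530\right) \left(431 - 384\right)\right)}{1030425 + \sqrt{1347460 - 74790}} = \frac{\left(- \frac{3}{2}\right) 10000 + \left(487 + 418 \cdot 47\right)}{1030425 + \sqrt{1272670}} = \frac{-15000 + \left(487 + 19646\right)}{1030425 + \sqrt{1272670}} = \frac{-15000 + 20133}{1030425 + \sqrt{1272670}} = \frac{5133}{1030425 + \sqrt{1272670}}$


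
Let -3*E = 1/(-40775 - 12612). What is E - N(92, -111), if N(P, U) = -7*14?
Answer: 15695779/160161 ≈ 98.000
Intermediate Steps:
N(P, U) = -98
E = 1/160161 (E = -1/(3*(-40775 - 12612)) = -⅓/(-53387) = -⅓*(-1/53387) = 1/160161 ≈ 6.2437e-6)
E - N(92, -111) = 1/160161 - 1*(-98) = 1/160161 + 98 = 15695779/160161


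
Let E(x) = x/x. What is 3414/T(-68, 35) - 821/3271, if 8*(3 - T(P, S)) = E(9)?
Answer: 89318669/75233 ≈ 1187.2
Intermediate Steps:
E(x) = 1
T(P, S) = 23/8 (T(P, S) = 3 - 1/8*1 = 3 - 1/8 = 23/8)
3414/T(-68, 35) - 821/3271 = 3414/(23/8) - 821/3271 = 3414*(8/23) - 821*1/3271 = 27312/23 - 821/3271 = 89318669/75233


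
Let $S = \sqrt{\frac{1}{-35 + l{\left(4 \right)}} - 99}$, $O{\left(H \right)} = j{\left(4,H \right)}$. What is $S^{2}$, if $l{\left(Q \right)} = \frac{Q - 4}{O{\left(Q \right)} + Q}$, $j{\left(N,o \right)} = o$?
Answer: $- \frac{3466}{35} \approx -99.029$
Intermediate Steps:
$O{\left(H \right)} = H$
$l{\left(Q \right)} = \frac{-4 + Q}{2 Q}$ ($l{\left(Q \right)} = \frac{Q - 4}{Q + Q} = \frac{-4 + Q}{2 Q}$)
$S = \frac{i \sqrt{121310}}{35}$ ($S = \sqrt{\frac{1}{-35 + \frac{-4 + 4}{2 \cdot 4}} - 99} = \sqrt{\frac{1}{-35 + \frac{1}{2} \cdot \frac{1}{4} \cdot 0} - 99} = \sqrt{\frac{1}{-35 + 0} - 99} = \sqrt{\frac{1}{-35} - 99} = \sqrt{- \frac{1}{35} - 99} = \sqrt{- \frac{3466}{35}} = \frac{i \sqrt{121310}}{35} \approx 9.9513 i$)
$S^{2} = \left(\frac{i \sqrt{121310}}{35}\right)^{2} = - \frac{3466}{35}$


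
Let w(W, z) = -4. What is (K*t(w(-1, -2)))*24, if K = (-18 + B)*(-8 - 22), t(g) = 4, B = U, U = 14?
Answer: 11520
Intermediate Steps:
B = 14
K = 120 (K = (-18 + 14)*(-8 - 22) = -4*(-30) = 120)
(K*t(w(-1, -2)))*24 = (120*4)*24 = 480*24 = 11520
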